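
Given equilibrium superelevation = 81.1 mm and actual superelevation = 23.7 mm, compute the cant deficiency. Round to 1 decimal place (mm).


Cant deficiency = equilibrium cant - actual cant
CD = 81.1 - 23.7
CD = 57.4 mm

57.4


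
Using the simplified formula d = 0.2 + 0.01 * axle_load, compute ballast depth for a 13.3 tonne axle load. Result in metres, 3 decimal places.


d = 0.2 + 0.01 * 13.3
d = 0.2 + 0.133
d = 0.333 m

0.333


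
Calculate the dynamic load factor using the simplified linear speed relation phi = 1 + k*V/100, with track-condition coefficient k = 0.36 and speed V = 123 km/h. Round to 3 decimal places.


phi = 1 + k * V / 100
phi = 1 + 0.36 * 123 / 100
phi = 1 + 0.4428
phi = 1.443

1.443


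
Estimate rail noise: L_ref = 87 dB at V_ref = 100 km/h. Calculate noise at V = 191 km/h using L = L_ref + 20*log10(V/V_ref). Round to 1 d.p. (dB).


V/V_ref = 191 / 100 = 1.91
log10(1.91) = 0.281033
20 * 0.281033 = 5.6207
L = 87 + 5.6207 = 92.6 dB

92.6


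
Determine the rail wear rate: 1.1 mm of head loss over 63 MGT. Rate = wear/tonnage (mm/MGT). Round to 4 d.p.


Wear rate = total wear / cumulative tonnage
Rate = 1.1 / 63
Rate = 0.0175 mm/MGT

0.0175


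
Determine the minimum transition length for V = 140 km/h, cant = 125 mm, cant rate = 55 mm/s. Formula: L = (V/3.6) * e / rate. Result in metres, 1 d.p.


Convert speed: V = 140 / 3.6 = 38.8889 m/s
L = 38.8889 * 125 / 55
L = 4861.1111 / 55
L = 88.4 m

88.4


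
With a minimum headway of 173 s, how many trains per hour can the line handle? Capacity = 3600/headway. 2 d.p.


Capacity = 3600 / headway
Capacity = 3600 / 173
Capacity = 20.81 trains/hour

20.81


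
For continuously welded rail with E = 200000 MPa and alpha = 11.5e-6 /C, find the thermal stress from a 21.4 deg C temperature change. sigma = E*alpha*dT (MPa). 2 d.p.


sigma = E * alpha * dT
sigma = 200000 * 11.5e-6 * 21.4
sigma = 2.3 * 21.4
sigma = 49.22 MPa

49.22


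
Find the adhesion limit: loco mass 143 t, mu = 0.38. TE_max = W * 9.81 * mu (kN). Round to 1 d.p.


TE_max = W * g * mu
TE_max = 143 * 9.81 * 0.38
TE_max = 1402.83 * 0.38
TE_max = 533.1 kN

533.1


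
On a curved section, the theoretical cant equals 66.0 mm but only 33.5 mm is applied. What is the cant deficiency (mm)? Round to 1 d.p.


Cant deficiency = equilibrium cant - actual cant
CD = 66.0 - 33.5
CD = 32.5 mm

32.5


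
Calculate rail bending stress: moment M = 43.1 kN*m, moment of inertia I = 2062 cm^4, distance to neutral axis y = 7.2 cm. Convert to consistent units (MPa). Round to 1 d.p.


Convert units:
M = 43.1 kN*m = 43100000 N*mm
y = 7.2 cm = 72 mm
I = 2062 cm^4 = 20620000 mm^4
sigma = 43100000 * 72 / 20620000
sigma = 150.5 MPa

150.5


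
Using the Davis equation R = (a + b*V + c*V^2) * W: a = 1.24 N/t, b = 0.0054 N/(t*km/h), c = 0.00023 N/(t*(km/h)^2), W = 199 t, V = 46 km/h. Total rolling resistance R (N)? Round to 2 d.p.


b*V = 0.0054 * 46 = 0.2484
c*V^2 = 0.00023 * 2116 = 0.48668
R_per_t = 1.24 + 0.2484 + 0.48668 = 1.97508 N/t
R_total = 1.97508 * 199 = 393.04 N

393.04


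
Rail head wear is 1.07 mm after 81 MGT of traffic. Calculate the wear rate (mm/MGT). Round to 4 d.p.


Wear rate = total wear / cumulative tonnage
Rate = 1.07 / 81
Rate = 0.0132 mm/MGT

0.0132


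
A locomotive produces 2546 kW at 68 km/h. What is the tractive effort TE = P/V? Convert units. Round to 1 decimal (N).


Convert: P = 2546 kW = 2546000 W
V = 68 / 3.6 = 18.8889 m/s
TE = 2546000 / 18.8889
TE = 134788.2 N

134788.2


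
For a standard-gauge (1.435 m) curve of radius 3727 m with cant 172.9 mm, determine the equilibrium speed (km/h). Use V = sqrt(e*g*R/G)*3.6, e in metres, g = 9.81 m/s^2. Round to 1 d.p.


Convert cant: e = 172.9 mm = 0.1729 m
V_ms = sqrt(0.1729 * 9.81 * 3727 / 1.435)
V_ms = sqrt(4405.259459) = 66.3721 m/s
V = 66.3721 * 3.6 = 238.9 km/h

238.9


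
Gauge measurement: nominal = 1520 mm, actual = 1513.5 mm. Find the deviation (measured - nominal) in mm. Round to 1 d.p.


Deviation = measured - nominal
Deviation = 1513.5 - 1520
Deviation = -6.5 mm

-6.5


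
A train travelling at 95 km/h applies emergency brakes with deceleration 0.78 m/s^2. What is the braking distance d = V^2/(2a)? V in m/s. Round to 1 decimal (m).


Convert speed: V = 95 / 3.6 = 26.3889 m/s
V^2 = 696.3735
d = 696.3735 / (2 * 0.78)
d = 696.3735 / 1.56
d = 446.4 m

446.4


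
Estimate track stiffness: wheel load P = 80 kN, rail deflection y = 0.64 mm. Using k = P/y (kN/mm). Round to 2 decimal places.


Track stiffness k = P / y
k = 80 / 0.64
k = 125.00 kN/mm

125.00


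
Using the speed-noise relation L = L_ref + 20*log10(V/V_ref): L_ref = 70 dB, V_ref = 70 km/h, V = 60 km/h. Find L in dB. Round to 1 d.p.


V/V_ref = 60 / 70 = 0.857143
log10(0.857143) = -0.066947
20 * -0.066947 = -1.3389
L = 70 + -1.3389 = 68.7 dB

68.7


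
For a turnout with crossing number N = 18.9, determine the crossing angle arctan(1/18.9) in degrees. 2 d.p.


1/N = 1/18.9 = 0.05291
angle = arctan(0.05291) = 0.052861 rad
angle = 0.052861 * 180/pi = 3.03 degrees

3.03


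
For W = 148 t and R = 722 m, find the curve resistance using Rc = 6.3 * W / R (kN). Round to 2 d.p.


Rc = 6.3 * W / R
Rc = 6.3 * 148 / 722
Rc = 932.4 / 722
Rc = 1.29 kN

1.29


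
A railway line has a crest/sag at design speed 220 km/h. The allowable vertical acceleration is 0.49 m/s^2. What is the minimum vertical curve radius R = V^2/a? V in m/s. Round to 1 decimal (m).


Convert speed: V = 220 / 3.6 = 61.1111 m/s
V^2 = 3734.5679 m^2/s^2
R_v = 3734.5679 / 0.49
R_v = 7621.6 m

7621.6


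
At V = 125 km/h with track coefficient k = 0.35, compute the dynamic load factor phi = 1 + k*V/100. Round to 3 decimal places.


phi = 1 + k * V / 100
phi = 1 + 0.35 * 125 / 100
phi = 1 + 0.4375
phi = 1.438

1.438


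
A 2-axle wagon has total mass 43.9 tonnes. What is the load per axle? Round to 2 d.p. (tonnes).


Load per axle = total weight / number of axles
Load = 43.9 / 2
Load = 21.95 tonnes

21.95


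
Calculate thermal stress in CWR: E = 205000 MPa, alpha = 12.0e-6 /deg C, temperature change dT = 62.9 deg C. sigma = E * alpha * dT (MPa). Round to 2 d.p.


sigma = E * alpha * dT
sigma = 205000 * 12.0e-6 * 62.9
sigma = 2.46 * 62.9
sigma = 154.73 MPa

154.73


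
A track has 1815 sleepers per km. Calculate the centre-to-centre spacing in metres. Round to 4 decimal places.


Spacing = 1000 m / number of sleepers
Spacing = 1000 / 1815
Spacing = 0.5510 m

0.5510


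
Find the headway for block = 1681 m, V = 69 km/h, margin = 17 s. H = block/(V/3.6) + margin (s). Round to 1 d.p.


V = 69 / 3.6 = 19.1667 m/s
Block traversal time = 1681 / 19.1667 = 87.7043 s
Headway = 87.7043 + 17
Headway = 104.7 s

104.7


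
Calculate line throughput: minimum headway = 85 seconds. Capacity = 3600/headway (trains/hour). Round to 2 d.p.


Capacity = 3600 / headway
Capacity = 3600 / 85
Capacity = 42.35 trains/hour

42.35


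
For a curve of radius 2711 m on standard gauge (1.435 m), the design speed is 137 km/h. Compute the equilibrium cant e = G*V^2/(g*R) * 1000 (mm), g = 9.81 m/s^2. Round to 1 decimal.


Convert speed: V = 137 / 3.6 = 38.0556 m/s
Apply formula: e = 1.435 * 38.0556^2 / (9.81 * 2711)
e = 1.435 * 1448.2253 / 26594.91
e = 0.078143 m = 78.1 mm

78.1


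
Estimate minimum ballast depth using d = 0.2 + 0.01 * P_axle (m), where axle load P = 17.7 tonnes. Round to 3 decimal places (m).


d = 0.2 + 0.01 * 17.7
d = 0.2 + 0.177
d = 0.377 m

0.377


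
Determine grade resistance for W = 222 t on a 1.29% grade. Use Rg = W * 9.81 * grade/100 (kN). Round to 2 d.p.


Rg = W * 9.81 * grade / 100
Rg = 222 * 9.81 * 1.29 / 100
Rg = 2177.82 * 0.0129
Rg = 28.09 kN

28.09


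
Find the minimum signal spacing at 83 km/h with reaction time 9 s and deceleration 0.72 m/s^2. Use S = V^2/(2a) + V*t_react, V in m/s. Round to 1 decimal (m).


V = 83 / 3.6 = 23.0556 m/s
Braking distance = 23.0556^2 / (2*0.72) = 369.1379 m
Sighting distance = 23.0556 * 9 = 207.5 m
S = 369.1379 + 207.5 = 576.6 m

576.6


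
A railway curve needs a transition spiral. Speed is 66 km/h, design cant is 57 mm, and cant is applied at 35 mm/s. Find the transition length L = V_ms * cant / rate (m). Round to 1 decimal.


Convert speed: V = 66 / 3.6 = 18.3333 m/s
L = 18.3333 * 57 / 35
L = 1045.0 / 35
L = 29.9 m

29.9


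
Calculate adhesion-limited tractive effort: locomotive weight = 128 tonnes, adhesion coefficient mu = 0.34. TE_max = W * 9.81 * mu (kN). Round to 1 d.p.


TE_max = W * g * mu
TE_max = 128 * 9.81 * 0.34
TE_max = 1255.68 * 0.34
TE_max = 426.9 kN

426.9


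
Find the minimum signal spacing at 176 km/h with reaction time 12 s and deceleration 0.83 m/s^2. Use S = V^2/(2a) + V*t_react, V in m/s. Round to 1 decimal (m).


V = 176 / 3.6 = 48.8889 m/s
Braking distance = 48.8889^2 / (2*0.83) = 1439.8334 m
Sighting distance = 48.8889 * 12 = 586.6667 m
S = 1439.8334 + 586.6667 = 2026.5 m

2026.5


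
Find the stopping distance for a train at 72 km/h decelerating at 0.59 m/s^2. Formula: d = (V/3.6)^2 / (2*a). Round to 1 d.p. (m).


Convert speed: V = 72 / 3.6 = 20.0 m/s
V^2 = 400.0
d = 400.0 / (2 * 0.59)
d = 400.0 / 1.18
d = 339.0 m

339.0


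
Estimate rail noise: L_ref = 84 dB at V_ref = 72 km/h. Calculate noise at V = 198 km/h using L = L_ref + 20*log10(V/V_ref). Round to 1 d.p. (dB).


V/V_ref = 198 / 72 = 2.75
log10(2.75) = 0.439333
20 * 0.439333 = 8.7867
L = 84 + 8.7867 = 92.8 dB

92.8


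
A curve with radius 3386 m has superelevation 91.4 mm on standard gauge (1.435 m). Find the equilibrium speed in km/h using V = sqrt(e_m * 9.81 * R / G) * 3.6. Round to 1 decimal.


Convert cant: e = 91.4 mm = 0.0914 m
V_ms = sqrt(0.0914 * 9.81 * 3386 / 1.435)
V_ms = sqrt(2115.681341) = 45.9965 m/s
V = 45.9965 * 3.6 = 165.6 km/h

165.6


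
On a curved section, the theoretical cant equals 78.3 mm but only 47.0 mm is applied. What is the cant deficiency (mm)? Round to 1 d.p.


Cant deficiency = equilibrium cant - actual cant
CD = 78.3 - 47.0
CD = 31.3 mm

31.3


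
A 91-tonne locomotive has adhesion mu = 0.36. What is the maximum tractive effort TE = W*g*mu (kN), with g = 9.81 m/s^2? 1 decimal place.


TE_max = W * g * mu
TE_max = 91 * 9.81 * 0.36
TE_max = 892.71 * 0.36
TE_max = 321.4 kN

321.4


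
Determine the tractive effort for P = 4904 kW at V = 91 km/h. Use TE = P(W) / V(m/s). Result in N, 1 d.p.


Convert: P = 4904 kW = 4904000 W
V = 91 / 3.6 = 25.2778 m/s
TE = 4904000 / 25.2778
TE = 194004.4 N

194004.4


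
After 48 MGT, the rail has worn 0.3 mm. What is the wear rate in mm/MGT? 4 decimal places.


Wear rate = total wear / cumulative tonnage
Rate = 0.3 / 48
Rate = 0.0063 mm/MGT

0.0063


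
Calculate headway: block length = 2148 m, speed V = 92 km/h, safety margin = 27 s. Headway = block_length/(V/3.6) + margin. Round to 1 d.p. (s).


V = 92 / 3.6 = 25.5556 m/s
Block traversal time = 2148 / 25.5556 = 84.0522 s
Headway = 84.0522 + 27
Headway = 111.1 s

111.1


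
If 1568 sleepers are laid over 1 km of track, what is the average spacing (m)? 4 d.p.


Spacing = 1000 m / number of sleepers
Spacing = 1000 / 1568
Spacing = 0.6378 m

0.6378


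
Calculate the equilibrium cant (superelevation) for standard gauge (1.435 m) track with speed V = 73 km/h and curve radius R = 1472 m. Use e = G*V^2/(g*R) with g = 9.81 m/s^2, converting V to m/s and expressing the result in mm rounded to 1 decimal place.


Convert speed: V = 73 / 3.6 = 20.2778 m/s
Apply formula: e = 1.435 * 20.2778^2 / (9.81 * 1472)
e = 1.435 * 411.1883 / 14440.32
e = 0.040862 m = 40.9 mm

40.9


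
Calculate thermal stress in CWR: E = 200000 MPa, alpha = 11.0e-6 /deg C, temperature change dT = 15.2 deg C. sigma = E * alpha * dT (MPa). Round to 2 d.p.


sigma = E * alpha * dT
sigma = 200000 * 11.0e-6 * 15.2
sigma = 2.2 * 15.2
sigma = 33.44 MPa

33.44


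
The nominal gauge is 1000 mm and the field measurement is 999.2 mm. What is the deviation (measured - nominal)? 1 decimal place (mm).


Deviation = measured - nominal
Deviation = 999.2 - 1000
Deviation = -0.8 mm

-0.8


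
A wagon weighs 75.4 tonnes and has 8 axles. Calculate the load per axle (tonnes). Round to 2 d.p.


Load per axle = total weight / number of axles
Load = 75.4 / 8
Load = 9.43 tonnes

9.43


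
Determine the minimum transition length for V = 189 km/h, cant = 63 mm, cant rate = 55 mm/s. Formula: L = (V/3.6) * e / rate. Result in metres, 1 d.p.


Convert speed: V = 189 / 3.6 = 52.5 m/s
L = 52.5 * 63 / 55
L = 3307.5 / 55
L = 60.1 m

60.1


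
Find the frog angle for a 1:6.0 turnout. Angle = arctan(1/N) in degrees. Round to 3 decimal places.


1/N = 1/6.0 = 0.166667
angle = arctan(0.166667) = 0.165149 rad
angle = 0.165149 * 180/pi = 9.462 degrees

9.462


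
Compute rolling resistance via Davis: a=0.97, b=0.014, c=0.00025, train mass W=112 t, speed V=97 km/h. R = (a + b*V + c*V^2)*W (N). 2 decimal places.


b*V = 0.014 * 97 = 1.358
c*V^2 = 0.00025 * 9409 = 2.35225
R_per_t = 0.97 + 1.358 + 2.35225 = 4.68025 N/t
R_total = 4.68025 * 112 = 524.19 N

524.19


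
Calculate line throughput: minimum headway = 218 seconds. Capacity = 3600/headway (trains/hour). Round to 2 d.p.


Capacity = 3600 / headway
Capacity = 3600 / 218
Capacity = 16.51 trains/hour

16.51


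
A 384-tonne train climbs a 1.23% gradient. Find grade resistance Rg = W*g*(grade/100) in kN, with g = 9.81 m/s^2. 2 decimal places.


Rg = W * 9.81 * grade / 100
Rg = 384 * 9.81 * 1.23 / 100
Rg = 3767.04 * 0.0123
Rg = 46.33 kN

46.33


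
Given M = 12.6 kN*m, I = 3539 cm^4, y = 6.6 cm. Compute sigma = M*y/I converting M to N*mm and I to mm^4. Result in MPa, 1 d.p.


Convert units:
M = 12.6 kN*m = 12600000 N*mm
y = 6.6 cm = 66 mm
I = 3539 cm^4 = 35390000 mm^4
sigma = 12600000 * 66 / 35390000
sigma = 23.5 MPa

23.5


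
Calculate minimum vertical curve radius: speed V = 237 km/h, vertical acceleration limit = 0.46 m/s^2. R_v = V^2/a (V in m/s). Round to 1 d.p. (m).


Convert speed: V = 237 / 3.6 = 65.8333 m/s
V^2 = 4334.0278 m^2/s^2
R_v = 4334.0278 / 0.46
R_v = 9421.8 m

9421.8


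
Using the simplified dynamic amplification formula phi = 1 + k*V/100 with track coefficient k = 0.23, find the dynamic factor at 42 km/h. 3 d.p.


phi = 1 + k * V / 100
phi = 1 + 0.23 * 42 / 100
phi = 1 + 0.0966
phi = 1.097

1.097


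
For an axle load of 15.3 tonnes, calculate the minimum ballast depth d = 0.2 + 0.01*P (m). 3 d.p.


d = 0.2 + 0.01 * 15.3
d = 0.2 + 0.153
d = 0.353 m

0.353


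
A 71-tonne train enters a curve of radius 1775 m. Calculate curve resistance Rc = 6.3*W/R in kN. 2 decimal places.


Rc = 6.3 * W / R
Rc = 6.3 * 71 / 1775
Rc = 447.3 / 1775
Rc = 0.25 kN

0.25


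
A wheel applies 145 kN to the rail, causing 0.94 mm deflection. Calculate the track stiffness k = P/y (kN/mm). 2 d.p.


Track stiffness k = P / y
k = 145 / 0.94
k = 154.26 kN/mm

154.26


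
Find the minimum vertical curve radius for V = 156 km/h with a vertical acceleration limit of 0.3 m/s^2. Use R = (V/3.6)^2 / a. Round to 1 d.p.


Convert speed: V = 156 / 3.6 = 43.3333 m/s
V^2 = 1877.7778 m^2/s^2
R_v = 1877.7778 / 0.3
R_v = 6259.3 m

6259.3


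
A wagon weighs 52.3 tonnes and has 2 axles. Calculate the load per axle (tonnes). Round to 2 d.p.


Load per axle = total weight / number of axles
Load = 52.3 / 2
Load = 26.15 tonnes

26.15


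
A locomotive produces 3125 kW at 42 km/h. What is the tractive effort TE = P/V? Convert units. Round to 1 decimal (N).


Convert: P = 3125 kW = 3125000 W
V = 42 / 3.6 = 11.6667 m/s
TE = 3125000 / 11.6667
TE = 267857.1 N

267857.1


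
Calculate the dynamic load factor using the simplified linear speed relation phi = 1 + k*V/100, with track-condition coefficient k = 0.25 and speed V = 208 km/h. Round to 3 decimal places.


phi = 1 + k * V / 100
phi = 1 + 0.25 * 208 / 100
phi = 1 + 0.52
phi = 1.520

1.520


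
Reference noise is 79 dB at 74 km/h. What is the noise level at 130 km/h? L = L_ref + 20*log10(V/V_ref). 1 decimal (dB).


V/V_ref = 130 / 74 = 1.756757
log10(1.756757) = 0.244712
20 * 0.244712 = 4.8942
L = 79 + 4.8942 = 83.9 dB

83.9


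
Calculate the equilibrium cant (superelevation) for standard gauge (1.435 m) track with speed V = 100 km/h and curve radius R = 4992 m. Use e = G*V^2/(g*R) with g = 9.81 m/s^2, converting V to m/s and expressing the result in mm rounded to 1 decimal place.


Convert speed: V = 100 / 3.6 = 27.7778 m/s
Apply formula: e = 1.435 * 27.7778^2 / (9.81 * 4992)
e = 1.435 * 771.6049 / 48971.52
e = 0.02261 m = 22.6 mm

22.6


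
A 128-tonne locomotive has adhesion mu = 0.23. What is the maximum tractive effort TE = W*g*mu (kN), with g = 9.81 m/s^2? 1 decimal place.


TE_max = W * g * mu
TE_max = 128 * 9.81 * 0.23
TE_max = 1255.68 * 0.23
TE_max = 288.8 kN

288.8


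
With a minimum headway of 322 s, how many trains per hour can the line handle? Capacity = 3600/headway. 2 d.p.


Capacity = 3600 / headway
Capacity = 3600 / 322
Capacity = 11.18 trains/hour

11.18


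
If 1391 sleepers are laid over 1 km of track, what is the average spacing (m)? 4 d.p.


Spacing = 1000 m / number of sleepers
Spacing = 1000 / 1391
Spacing = 0.7189 m

0.7189


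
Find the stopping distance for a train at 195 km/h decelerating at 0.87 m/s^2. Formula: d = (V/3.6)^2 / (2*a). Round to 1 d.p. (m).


Convert speed: V = 195 / 3.6 = 54.1667 m/s
V^2 = 2934.0278
d = 2934.0278 / (2 * 0.87)
d = 2934.0278 / 1.74
d = 1686.2 m

1686.2


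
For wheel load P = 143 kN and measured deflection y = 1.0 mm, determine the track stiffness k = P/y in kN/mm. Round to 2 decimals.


Track stiffness k = P / y
k = 143 / 1.0
k = 143.00 kN/mm

143.00


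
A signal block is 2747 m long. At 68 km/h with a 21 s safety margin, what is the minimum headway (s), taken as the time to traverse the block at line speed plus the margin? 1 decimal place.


V = 68 / 3.6 = 18.8889 m/s
Block traversal time = 2747 / 18.8889 = 145.4294 s
Headway = 145.4294 + 21
Headway = 166.4 s

166.4


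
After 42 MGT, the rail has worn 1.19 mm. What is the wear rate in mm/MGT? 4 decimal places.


Wear rate = total wear / cumulative tonnage
Rate = 1.19 / 42
Rate = 0.0283 mm/MGT

0.0283


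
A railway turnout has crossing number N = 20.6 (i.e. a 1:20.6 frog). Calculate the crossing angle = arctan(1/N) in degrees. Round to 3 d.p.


1/N = 1/20.6 = 0.048544
angle = arctan(0.048544) = 0.048506 rad
angle = 0.048506 * 180/pi = 2.779 degrees

2.779


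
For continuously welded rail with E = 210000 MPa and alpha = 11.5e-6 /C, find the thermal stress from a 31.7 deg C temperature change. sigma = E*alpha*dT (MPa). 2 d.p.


sigma = E * alpha * dT
sigma = 210000 * 11.5e-6 * 31.7
sigma = 2.415 * 31.7
sigma = 76.56 MPa

76.56


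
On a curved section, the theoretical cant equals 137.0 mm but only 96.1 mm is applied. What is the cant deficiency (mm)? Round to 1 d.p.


Cant deficiency = equilibrium cant - actual cant
CD = 137.0 - 96.1
CD = 40.9 mm

40.9


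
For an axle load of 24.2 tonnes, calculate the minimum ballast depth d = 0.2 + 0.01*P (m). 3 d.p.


d = 0.2 + 0.01 * 24.2
d = 0.2 + 0.242
d = 0.442 m

0.442


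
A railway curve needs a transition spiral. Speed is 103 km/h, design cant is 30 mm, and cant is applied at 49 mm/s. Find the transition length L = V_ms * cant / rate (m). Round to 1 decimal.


Convert speed: V = 103 / 3.6 = 28.6111 m/s
L = 28.6111 * 30 / 49
L = 858.3333 / 49
L = 17.5 m

17.5


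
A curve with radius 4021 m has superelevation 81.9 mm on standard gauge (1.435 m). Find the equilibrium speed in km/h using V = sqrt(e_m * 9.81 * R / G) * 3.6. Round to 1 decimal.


Convert cant: e = 81.9 mm = 0.0819 m
V_ms = sqrt(0.0819 * 9.81 * 4021 / 1.435)
V_ms = sqrt(2251.308863) = 47.448 m/s
V = 47.448 * 3.6 = 170.8 km/h

170.8


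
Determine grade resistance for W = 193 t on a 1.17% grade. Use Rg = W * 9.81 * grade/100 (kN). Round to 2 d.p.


Rg = W * 9.81 * grade / 100
Rg = 193 * 9.81 * 1.17 / 100
Rg = 1893.33 * 0.0117
Rg = 22.15 kN

22.15


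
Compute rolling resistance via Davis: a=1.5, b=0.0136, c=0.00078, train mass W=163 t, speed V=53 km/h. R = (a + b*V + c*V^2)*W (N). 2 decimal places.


b*V = 0.0136 * 53 = 0.7208
c*V^2 = 0.00078 * 2809 = 2.19102
R_per_t = 1.5 + 0.7208 + 2.19102 = 4.41182 N/t
R_total = 4.41182 * 163 = 719.13 N

719.13


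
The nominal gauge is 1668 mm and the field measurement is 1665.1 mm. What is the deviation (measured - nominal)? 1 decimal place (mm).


Deviation = measured - nominal
Deviation = 1665.1 - 1668
Deviation = -2.9 mm

-2.9


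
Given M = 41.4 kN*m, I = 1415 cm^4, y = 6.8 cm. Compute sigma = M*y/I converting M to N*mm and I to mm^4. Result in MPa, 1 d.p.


Convert units:
M = 41.4 kN*m = 41400000 N*mm
y = 6.8 cm = 68 mm
I = 1415 cm^4 = 14150000 mm^4
sigma = 41400000 * 68 / 14150000
sigma = 199.0 MPa

199.0


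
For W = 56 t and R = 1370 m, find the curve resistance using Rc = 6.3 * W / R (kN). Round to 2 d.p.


Rc = 6.3 * W / R
Rc = 6.3 * 56 / 1370
Rc = 352.8 / 1370
Rc = 0.26 kN

0.26


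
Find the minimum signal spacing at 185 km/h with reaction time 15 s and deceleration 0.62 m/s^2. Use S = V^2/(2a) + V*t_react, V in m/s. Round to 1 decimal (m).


V = 185 / 3.6 = 51.3889 m/s
Braking distance = 51.3889^2 / (2*0.62) = 2129.6919 m
Sighting distance = 51.3889 * 15 = 770.8333 m
S = 2129.6919 + 770.8333 = 2900.5 m

2900.5


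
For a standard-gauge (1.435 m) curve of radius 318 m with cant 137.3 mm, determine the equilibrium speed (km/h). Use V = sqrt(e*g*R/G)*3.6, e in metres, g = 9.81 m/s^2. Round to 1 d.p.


Convert cant: e = 137.3 mm = 0.1373 m
V_ms = sqrt(0.1373 * 9.81 * 318 / 1.435)
V_ms = sqrt(298.479675) = 17.2766 m/s
V = 17.2766 * 3.6 = 62.2 km/h

62.2


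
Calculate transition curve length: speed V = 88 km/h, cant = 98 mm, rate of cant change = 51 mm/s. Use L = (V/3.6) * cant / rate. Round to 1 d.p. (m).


Convert speed: V = 88 / 3.6 = 24.4444 m/s
L = 24.4444 * 98 / 51
L = 2395.5556 / 51
L = 47.0 m

47.0


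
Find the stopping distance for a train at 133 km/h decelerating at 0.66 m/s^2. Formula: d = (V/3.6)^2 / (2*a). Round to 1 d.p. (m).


Convert speed: V = 133 / 3.6 = 36.9444 m/s
V^2 = 1364.892
d = 1364.892 / (2 * 0.66)
d = 1364.892 / 1.32
d = 1034.0 m

1034.0


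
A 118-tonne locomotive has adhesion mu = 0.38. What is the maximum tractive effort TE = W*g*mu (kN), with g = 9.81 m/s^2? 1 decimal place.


TE_max = W * g * mu
TE_max = 118 * 9.81 * 0.38
TE_max = 1157.58 * 0.38
TE_max = 439.9 kN

439.9


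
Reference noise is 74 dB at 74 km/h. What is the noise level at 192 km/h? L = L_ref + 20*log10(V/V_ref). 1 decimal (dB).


V/V_ref = 192 / 74 = 2.594595
log10(2.594595) = 0.41407
20 * 0.41407 = 8.2814
L = 74 + 8.2814 = 82.3 dB

82.3


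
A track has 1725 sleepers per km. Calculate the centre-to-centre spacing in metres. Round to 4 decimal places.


Spacing = 1000 m / number of sleepers
Spacing = 1000 / 1725
Spacing = 0.5797 m

0.5797


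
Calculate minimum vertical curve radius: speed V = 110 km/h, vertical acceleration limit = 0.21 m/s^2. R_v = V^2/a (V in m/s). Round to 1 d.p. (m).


Convert speed: V = 110 / 3.6 = 30.5556 m/s
V^2 = 933.642 m^2/s^2
R_v = 933.642 / 0.21
R_v = 4445.9 m

4445.9


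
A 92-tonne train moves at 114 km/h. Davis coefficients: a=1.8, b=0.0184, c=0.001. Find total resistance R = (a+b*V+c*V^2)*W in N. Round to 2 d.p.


b*V = 0.0184 * 114 = 2.0976
c*V^2 = 0.001 * 12996 = 12.996
R_per_t = 1.8 + 2.0976 + 12.996 = 16.8936 N/t
R_total = 16.8936 * 92 = 1554.21 N

1554.21


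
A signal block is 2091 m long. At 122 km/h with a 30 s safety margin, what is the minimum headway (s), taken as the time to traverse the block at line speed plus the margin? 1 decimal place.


V = 122 / 3.6 = 33.8889 m/s
Block traversal time = 2091 / 33.8889 = 61.7016 s
Headway = 61.7016 + 30
Headway = 91.7 s

91.7


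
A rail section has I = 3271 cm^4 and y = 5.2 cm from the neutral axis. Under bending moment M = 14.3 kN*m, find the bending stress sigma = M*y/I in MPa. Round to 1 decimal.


Convert units:
M = 14.3 kN*m = 14300000 N*mm
y = 5.2 cm = 52 mm
I = 3271 cm^4 = 32710000 mm^4
sigma = 14300000 * 52 / 32710000
sigma = 22.7 MPa

22.7


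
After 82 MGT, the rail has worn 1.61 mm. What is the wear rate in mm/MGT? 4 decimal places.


Wear rate = total wear / cumulative tonnage
Rate = 1.61 / 82
Rate = 0.0196 mm/MGT

0.0196


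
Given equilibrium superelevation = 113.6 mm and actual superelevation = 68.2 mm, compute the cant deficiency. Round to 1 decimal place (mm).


Cant deficiency = equilibrium cant - actual cant
CD = 113.6 - 68.2
CD = 45.4 mm

45.4


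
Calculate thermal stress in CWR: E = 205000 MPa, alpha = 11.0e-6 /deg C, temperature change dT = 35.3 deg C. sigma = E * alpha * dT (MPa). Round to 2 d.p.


sigma = E * alpha * dT
sigma = 205000 * 11.0e-6 * 35.3
sigma = 2.255 * 35.3
sigma = 79.60 MPa

79.60


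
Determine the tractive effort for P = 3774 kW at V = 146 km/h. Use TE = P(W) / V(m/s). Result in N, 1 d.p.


Convert: P = 3774 kW = 3774000 W
V = 146 / 3.6 = 40.5556 m/s
TE = 3774000 / 40.5556
TE = 93057.5 N

93057.5


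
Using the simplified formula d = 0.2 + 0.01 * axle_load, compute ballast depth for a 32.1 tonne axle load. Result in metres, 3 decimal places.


d = 0.2 + 0.01 * 32.1
d = 0.2 + 0.321
d = 0.521 m

0.521


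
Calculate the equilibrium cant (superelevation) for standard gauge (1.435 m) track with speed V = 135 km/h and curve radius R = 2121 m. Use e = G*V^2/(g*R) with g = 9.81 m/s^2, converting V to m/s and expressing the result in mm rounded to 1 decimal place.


Convert speed: V = 135 / 3.6 = 37.5 m/s
Apply formula: e = 1.435 * 37.5^2 / (9.81 * 2121)
e = 1.435 * 1406.25 / 20807.01
e = 0.096985 m = 97.0 mm

97.0


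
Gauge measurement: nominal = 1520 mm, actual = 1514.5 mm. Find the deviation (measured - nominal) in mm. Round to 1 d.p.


Deviation = measured - nominal
Deviation = 1514.5 - 1520
Deviation = -5.5 mm

-5.5


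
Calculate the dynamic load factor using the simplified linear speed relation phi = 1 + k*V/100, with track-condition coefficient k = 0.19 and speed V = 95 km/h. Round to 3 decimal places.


phi = 1 + k * V / 100
phi = 1 + 0.19 * 95 / 100
phi = 1 + 0.1805
phi = 1.181

1.181


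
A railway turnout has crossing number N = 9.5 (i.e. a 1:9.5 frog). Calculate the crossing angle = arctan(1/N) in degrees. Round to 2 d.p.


1/N = 1/9.5 = 0.105263
angle = arctan(0.105263) = 0.104877 rad
angle = 0.104877 * 180/pi = 6.01 degrees

6.01


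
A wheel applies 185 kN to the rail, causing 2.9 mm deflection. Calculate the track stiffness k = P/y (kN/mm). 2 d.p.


Track stiffness k = P / y
k = 185 / 2.9
k = 63.79 kN/mm

63.79


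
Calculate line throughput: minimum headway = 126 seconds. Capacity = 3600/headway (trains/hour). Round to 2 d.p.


Capacity = 3600 / headway
Capacity = 3600 / 126
Capacity = 28.57 trains/hour

28.57


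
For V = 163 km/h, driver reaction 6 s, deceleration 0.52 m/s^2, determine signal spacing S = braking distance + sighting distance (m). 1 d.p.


V = 163 / 3.6 = 45.2778 m/s
Braking distance = 45.2778^2 / (2*0.52) = 1971.228 m
Sighting distance = 45.2778 * 6 = 271.6667 m
S = 1971.228 + 271.6667 = 2242.9 m

2242.9


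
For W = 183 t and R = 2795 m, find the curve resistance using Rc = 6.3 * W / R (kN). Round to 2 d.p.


Rc = 6.3 * W / R
Rc = 6.3 * 183 / 2795
Rc = 1152.9 / 2795
Rc = 0.41 kN

0.41


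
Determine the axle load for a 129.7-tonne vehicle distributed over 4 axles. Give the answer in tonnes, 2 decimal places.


Load per axle = total weight / number of axles
Load = 129.7 / 4
Load = 32.43 tonnes

32.43


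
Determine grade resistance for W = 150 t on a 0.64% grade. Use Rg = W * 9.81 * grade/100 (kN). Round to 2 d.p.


Rg = W * 9.81 * grade / 100
Rg = 150 * 9.81 * 0.64 / 100
Rg = 1471.5 * 0.0064
Rg = 9.42 kN

9.42


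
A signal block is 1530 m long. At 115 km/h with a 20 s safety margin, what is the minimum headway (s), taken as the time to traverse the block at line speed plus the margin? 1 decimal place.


V = 115 / 3.6 = 31.9444 m/s
Block traversal time = 1530 / 31.9444 = 47.8957 s
Headway = 47.8957 + 20
Headway = 67.9 s

67.9


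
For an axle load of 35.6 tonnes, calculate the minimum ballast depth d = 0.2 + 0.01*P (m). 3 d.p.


d = 0.2 + 0.01 * 35.6
d = 0.2 + 0.356
d = 0.556 m

0.556


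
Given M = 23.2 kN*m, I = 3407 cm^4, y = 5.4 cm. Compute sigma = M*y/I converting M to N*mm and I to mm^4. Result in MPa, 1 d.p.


Convert units:
M = 23.2 kN*m = 23200000 N*mm
y = 5.4 cm = 54 mm
I = 3407 cm^4 = 34070000 mm^4
sigma = 23200000 * 54 / 34070000
sigma = 36.8 MPa

36.8


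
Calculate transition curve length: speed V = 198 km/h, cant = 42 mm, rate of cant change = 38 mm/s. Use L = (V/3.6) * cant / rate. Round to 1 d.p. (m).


Convert speed: V = 198 / 3.6 = 55.0 m/s
L = 55.0 * 42 / 38
L = 2310.0 / 38
L = 60.8 m

60.8


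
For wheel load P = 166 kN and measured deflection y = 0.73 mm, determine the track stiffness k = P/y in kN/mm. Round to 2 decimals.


Track stiffness k = P / y
k = 166 / 0.73
k = 227.40 kN/mm

227.40


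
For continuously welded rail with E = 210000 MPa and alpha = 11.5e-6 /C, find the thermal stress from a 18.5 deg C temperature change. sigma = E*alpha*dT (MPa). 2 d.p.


sigma = E * alpha * dT
sigma = 210000 * 11.5e-6 * 18.5
sigma = 2.415 * 18.5
sigma = 44.68 MPa

44.68


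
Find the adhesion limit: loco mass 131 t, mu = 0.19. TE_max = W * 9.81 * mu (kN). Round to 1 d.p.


TE_max = W * g * mu
TE_max = 131 * 9.81 * 0.19
TE_max = 1285.11 * 0.19
TE_max = 244.2 kN

244.2


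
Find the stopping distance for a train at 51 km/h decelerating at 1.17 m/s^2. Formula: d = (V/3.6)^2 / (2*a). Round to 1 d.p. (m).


Convert speed: V = 51 / 3.6 = 14.1667 m/s
V^2 = 200.6944
d = 200.6944 / (2 * 1.17)
d = 200.6944 / 2.34
d = 85.8 m

85.8


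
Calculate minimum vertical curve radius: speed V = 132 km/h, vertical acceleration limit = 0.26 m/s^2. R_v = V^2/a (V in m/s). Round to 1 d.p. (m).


Convert speed: V = 132 / 3.6 = 36.6667 m/s
V^2 = 1344.4444 m^2/s^2
R_v = 1344.4444 / 0.26
R_v = 5170.9 m

5170.9


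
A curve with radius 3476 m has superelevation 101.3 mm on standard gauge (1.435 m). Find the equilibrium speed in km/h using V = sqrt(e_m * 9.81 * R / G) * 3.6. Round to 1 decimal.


Convert cant: e = 101.3 mm = 0.1013 m
V_ms = sqrt(0.1013 * 9.81 * 3476 / 1.435)
V_ms = sqrt(2407.167546) = 49.0629 m/s
V = 49.0629 * 3.6 = 176.6 km/h

176.6


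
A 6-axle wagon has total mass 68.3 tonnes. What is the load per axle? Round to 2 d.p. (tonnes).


Load per axle = total weight / number of axles
Load = 68.3 / 6
Load = 11.38 tonnes

11.38


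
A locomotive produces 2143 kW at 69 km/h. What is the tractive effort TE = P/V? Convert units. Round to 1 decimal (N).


Convert: P = 2143 kW = 2143000 W
V = 69 / 3.6 = 19.1667 m/s
TE = 2143000 / 19.1667
TE = 111808.7 N

111808.7


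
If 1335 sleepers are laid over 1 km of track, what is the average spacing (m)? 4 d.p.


Spacing = 1000 m / number of sleepers
Spacing = 1000 / 1335
Spacing = 0.7491 m

0.7491


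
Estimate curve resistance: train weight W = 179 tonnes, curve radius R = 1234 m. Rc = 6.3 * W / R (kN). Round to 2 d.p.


Rc = 6.3 * W / R
Rc = 6.3 * 179 / 1234
Rc = 1127.7 / 1234
Rc = 0.91 kN

0.91


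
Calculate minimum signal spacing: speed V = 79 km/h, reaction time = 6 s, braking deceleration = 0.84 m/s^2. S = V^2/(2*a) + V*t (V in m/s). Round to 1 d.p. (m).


V = 79 / 3.6 = 21.9444 m/s
Braking distance = 21.9444^2 / (2*0.84) = 286.642 m
Sighting distance = 21.9444 * 6 = 131.6667 m
S = 286.642 + 131.6667 = 418.3 m

418.3


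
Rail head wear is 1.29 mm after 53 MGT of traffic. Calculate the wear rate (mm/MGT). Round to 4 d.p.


Wear rate = total wear / cumulative tonnage
Rate = 1.29 / 53
Rate = 0.0243 mm/MGT

0.0243


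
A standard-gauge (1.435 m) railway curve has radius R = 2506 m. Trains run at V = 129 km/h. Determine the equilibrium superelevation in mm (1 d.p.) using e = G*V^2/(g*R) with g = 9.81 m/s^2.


Convert speed: V = 129 / 3.6 = 35.8333 m/s
Apply formula: e = 1.435 * 35.8333^2 / (9.81 * 2506)
e = 1.435 * 1284.0278 / 24583.86
e = 0.074951 m = 75.0 mm

75.0


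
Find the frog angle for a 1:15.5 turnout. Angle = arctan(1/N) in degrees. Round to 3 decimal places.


1/N = 1/15.5 = 0.064516
angle = arctan(0.064516) = 0.064427 rad
angle = 0.064427 * 180/pi = 3.691 degrees

3.691


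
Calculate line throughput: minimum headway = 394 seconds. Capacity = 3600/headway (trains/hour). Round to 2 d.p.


Capacity = 3600 / headway
Capacity = 3600 / 394
Capacity = 9.14 trains/hour

9.14


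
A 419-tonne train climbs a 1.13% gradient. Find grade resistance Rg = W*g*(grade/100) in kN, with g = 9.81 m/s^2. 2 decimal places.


Rg = W * 9.81 * grade / 100
Rg = 419 * 9.81 * 1.13 / 100
Rg = 4110.39 * 0.0113
Rg = 46.45 kN

46.45


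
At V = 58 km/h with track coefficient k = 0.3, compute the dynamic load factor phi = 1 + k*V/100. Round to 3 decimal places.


phi = 1 + k * V / 100
phi = 1 + 0.3 * 58 / 100
phi = 1 + 0.174
phi = 1.174

1.174


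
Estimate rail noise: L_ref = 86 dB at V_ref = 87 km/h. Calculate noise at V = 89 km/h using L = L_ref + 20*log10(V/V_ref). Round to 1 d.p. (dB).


V/V_ref = 89 / 87 = 1.022989
log10(1.022989) = 0.009871
20 * 0.009871 = 0.1974
L = 86 + 0.1974 = 86.2 dB

86.2


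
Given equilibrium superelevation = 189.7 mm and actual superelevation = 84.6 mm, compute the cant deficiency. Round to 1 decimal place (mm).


Cant deficiency = equilibrium cant - actual cant
CD = 189.7 - 84.6
CD = 105.1 mm

105.1


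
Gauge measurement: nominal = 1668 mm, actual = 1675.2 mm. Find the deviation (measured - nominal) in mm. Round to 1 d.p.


Deviation = measured - nominal
Deviation = 1675.2 - 1668
Deviation = 7.2 mm

7.2


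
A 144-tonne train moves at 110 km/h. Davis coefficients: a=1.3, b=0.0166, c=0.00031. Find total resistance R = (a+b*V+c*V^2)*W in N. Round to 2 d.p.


b*V = 0.0166 * 110 = 1.826
c*V^2 = 0.00031 * 12100 = 3.751
R_per_t = 1.3 + 1.826 + 3.751 = 6.877 N/t
R_total = 6.877 * 144 = 990.29 N

990.29


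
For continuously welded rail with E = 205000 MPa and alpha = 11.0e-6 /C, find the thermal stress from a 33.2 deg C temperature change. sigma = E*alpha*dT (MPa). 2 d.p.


sigma = E * alpha * dT
sigma = 205000 * 11.0e-6 * 33.2
sigma = 2.255 * 33.2
sigma = 74.87 MPa

74.87


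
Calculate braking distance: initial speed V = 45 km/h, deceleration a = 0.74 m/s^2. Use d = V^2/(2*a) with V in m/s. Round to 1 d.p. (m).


Convert speed: V = 45 / 3.6 = 12.5 m/s
V^2 = 156.25
d = 156.25 / (2 * 0.74)
d = 156.25 / 1.48
d = 105.6 m

105.6


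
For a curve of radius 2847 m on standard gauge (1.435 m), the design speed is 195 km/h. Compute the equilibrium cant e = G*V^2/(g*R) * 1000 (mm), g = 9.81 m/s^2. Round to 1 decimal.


Convert speed: V = 195 / 3.6 = 54.1667 m/s
Apply formula: e = 1.435 * 54.1667^2 / (9.81 * 2847)
e = 1.435 * 2934.0278 / 27929.07
e = 0.150751 m = 150.8 mm

150.8


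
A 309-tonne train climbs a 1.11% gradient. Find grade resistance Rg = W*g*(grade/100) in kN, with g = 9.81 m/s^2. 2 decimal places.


Rg = W * 9.81 * grade / 100
Rg = 309 * 9.81 * 1.11 / 100
Rg = 3031.29 * 0.0111
Rg = 33.65 kN

33.65


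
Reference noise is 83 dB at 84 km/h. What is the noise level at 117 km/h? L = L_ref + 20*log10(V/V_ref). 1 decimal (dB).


V/V_ref = 117 / 84 = 1.392857
log10(1.392857) = 0.143907
20 * 0.143907 = 2.8781
L = 83 + 2.8781 = 85.9 dB

85.9


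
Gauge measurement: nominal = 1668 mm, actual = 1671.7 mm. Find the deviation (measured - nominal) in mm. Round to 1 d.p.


Deviation = measured - nominal
Deviation = 1671.7 - 1668
Deviation = 3.7 mm

3.7


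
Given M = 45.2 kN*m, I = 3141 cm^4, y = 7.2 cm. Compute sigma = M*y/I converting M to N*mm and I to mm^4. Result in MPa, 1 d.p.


Convert units:
M = 45.2 kN*m = 45200000 N*mm
y = 7.2 cm = 72 mm
I = 3141 cm^4 = 31410000 mm^4
sigma = 45200000 * 72 / 31410000
sigma = 103.6 MPa

103.6


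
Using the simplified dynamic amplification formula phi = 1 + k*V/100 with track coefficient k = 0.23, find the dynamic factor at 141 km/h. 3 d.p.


phi = 1 + k * V / 100
phi = 1 + 0.23 * 141 / 100
phi = 1 + 0.3243
phi = 1.324

1.324


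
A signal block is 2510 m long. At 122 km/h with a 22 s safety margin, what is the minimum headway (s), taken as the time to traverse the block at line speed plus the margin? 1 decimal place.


V = 122 / 3.6 = 33.8889 m/s
Block traversal time = 2510 / 33.8889 = 74.0656 s
Headway = 74.0656 + 22
Headway = 96.1 s

96.1


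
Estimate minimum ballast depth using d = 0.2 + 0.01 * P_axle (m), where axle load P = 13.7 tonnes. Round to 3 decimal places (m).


d = 0.2 + 0.01 * 13.7
d = 0.2 + 0.137
d = 0.337 m

0.337


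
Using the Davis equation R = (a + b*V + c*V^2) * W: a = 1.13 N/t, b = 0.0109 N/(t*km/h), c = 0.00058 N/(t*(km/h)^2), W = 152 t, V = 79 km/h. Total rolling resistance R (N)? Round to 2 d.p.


b*V = 0.0109 * 79 = 0.8611
c*V^2 = 0.00058 * 6241 = 3.61978
R_per_t = 1.13 + 0.8611 + 3.61978 = 5.61088 N/t
R_total = 5.61088 * 152 = 852.85 N

852.85


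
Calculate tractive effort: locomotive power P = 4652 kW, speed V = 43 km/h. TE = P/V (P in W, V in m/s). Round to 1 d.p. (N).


Convert: P = 4652 kW = 4652000 W
V = 43 / 3.6 = 11.9444 m/s
TE = 4652000 / 11.9444
TE = 389469.8 N

389469.8


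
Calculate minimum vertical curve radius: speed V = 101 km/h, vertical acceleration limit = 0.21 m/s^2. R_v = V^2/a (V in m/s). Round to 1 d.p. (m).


Convert speed: V = 101 / 3.6 = 28.0556 m/s
V^2 = 787.1142 m^2/s^2
R_v = 787.1142 / 0.21
R_v = 3748.2 m

3748.2


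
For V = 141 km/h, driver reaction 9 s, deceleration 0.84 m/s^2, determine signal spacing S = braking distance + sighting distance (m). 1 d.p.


V = 141 / 3.6 = 39.1667 m/s
Braking distance = 39.1667^2 / (2*0.84) = 913.1118 m
Sighting distance = 39.1667 * 9 = 352.5 m
S = 913.1118 + 352.5 = 1265.6 m

1265.6


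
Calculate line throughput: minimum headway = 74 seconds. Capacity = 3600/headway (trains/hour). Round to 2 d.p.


Capacity = 3600 / headway
Capacity = 3600 / 74
Capacity = 48.65 trains/hour

48.65


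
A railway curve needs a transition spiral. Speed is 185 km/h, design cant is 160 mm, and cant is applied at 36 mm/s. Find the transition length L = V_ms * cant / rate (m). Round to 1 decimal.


Convert speed: V = 185 / 3.6 = 51.3889 m/s
L = 51.3889 * 160 / 36
L = 8222.2222 / 36
L = 228.4 m

228.4


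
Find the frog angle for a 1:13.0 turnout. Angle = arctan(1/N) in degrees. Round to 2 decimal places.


1/N = 1/13.0 = 0.076923
angle = arctan(0.076923) = 0.076772 rad
angle = 0.076772 * 180/pi = 4.40 degrees

4.40


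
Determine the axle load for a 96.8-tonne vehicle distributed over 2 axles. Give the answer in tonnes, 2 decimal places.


Load per axle = total weight / number of axles
Load = 96.8 / 2
Load = 48.40 tonnes

48.40


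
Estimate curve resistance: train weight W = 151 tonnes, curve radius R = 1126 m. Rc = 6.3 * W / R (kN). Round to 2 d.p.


Rc = 6.3 * W / R
Rc = 6.3 * 151 / 1126
Rc = 951.3 / 1126
Rc = 0.84 kN

0.84


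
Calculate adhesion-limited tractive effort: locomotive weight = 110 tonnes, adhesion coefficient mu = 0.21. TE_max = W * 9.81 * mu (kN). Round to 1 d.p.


TE_max = W * g * mu
TE_max = 110 * 9.81 * 0.21
TE_max = 1079.1 * 0.21
TE_max = 226.6 kN

226.6


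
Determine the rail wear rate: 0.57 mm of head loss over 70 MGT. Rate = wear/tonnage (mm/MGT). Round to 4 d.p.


Wear rate = total wear / cumulative tonnage
Rate = 0.57 / 70
Rate = 0.0081 mm/MGT

0.0081


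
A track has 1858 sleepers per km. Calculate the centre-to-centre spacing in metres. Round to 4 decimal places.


Spacing = 1000 m / number of sleepers
Spacing = 1000 / 1858
Spacing = 0.5382 m

0.5382
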